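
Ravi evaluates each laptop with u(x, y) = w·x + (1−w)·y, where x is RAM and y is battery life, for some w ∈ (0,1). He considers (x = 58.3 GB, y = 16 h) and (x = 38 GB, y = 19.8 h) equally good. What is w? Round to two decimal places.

u(58.3,16) = u(38,19.8) means w·58.3 + (1−w)·16 = w·38 + (1−w)·19.8.
w·(58.3−38) = (1−w)·(19.8−16), i.e. w·20.3 = (1−w)·3.8.
The marginal rate of substitution is 3.8/20.3, so w = 3.8/(20.3+3.8) = 0.16.

w = 0.16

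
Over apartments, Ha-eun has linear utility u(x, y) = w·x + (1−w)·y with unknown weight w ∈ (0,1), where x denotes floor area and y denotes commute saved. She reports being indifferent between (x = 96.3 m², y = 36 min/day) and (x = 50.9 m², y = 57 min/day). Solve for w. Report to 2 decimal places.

Equating utilities: w·96.3 + (1−w)·36 = w·50.9 + (1−w)·57.
Collecting terms: w·45.4 = (1−w)·21.
The marginal rate of substitution is 21/45.4, so w = 21/(45.4+21) = 0.32.

w = 0.32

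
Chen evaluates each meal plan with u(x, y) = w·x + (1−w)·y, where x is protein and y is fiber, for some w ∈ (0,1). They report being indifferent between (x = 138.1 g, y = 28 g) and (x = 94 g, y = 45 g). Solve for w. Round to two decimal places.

w = 0.28

Indifference: w·138.1 + (1−w)·28 = w·94 + (1−w)·45.
w·(138.1−94) = (1−w)·(45−28), i.e. w·44.1 = (1−w)·17.
The marginal rate of substitution is 17/44.1, so w = 17/(44.1+17) = 0.28.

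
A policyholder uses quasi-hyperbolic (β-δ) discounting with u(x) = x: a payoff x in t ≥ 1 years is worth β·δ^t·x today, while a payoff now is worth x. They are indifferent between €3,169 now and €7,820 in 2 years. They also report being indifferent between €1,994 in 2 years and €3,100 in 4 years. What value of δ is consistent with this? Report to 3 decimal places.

δ ≈ 0.802

Both payoffs in the second observation are in the future, so β drops out: δ^2·1994 = δ^4·3100 ⇒ δ^2 = 1994/3100 = 0.64323, so δ = 0.80201.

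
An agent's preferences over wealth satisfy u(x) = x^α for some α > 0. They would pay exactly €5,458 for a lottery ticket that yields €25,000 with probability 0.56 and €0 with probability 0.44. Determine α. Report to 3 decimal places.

α ≈ 0.381

Since u(0) = 0, the lottery's EU is 0.56·25000^α.
Setting u(5458) equal to that: 5458^α = 0.56·25000^α ⇒ (5458/25000)^α = 0.56.
Taking logs: α·ln(5458/25000) = ln(0.56), so α = -0.579818 / -1.521793 ≈ 0.381.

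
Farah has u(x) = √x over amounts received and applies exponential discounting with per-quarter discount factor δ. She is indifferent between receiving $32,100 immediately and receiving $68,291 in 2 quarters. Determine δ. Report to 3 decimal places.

δ ≈ 0.828

Indifference means u(32100) = δ^2 · u(68291), so δ^2 = u(32100)/u(68291).
Since u(x) = √x, δ^2 = √(32100/68291) = 0.68560.
So δ = 0.68560^(1/2) ≈ 0.828.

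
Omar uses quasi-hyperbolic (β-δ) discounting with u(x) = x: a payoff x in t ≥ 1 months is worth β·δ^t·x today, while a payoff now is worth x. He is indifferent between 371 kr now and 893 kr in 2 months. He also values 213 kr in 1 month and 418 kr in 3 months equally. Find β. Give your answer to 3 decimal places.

β ≈ 0.815

The second indifference involves only future payoffs, so β cancels: β·δ^1·213 = β·δ^3·418, giving δ^2 = 213/418 = 0.50957, so δ = 0.71384.
Substituting δ into 371 = β·δ^2·893: β = 371/(455.045) ≈ 0.815.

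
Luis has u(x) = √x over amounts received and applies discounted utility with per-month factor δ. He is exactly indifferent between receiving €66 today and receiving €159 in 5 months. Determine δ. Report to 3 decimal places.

δ ≈ 0.916

Indifference means u(66) = δ^5 · u(159), so δ^5 = u(66)/u(159).
Since u(x) = √x, δ^5 = √(66/159) = 0.64428.
So δ = 0.64428^(1/5) ≈ 0.916.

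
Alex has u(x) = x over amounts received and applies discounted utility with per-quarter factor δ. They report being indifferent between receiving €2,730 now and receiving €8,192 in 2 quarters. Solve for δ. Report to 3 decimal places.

The payoff in 2 quarters is discounted by δ^2, so u(2730) = δ^2·u(8192) and δ^2 = u(2730)/u(8192).
With u(x) = x: δ^2 = 2730/8192 = 0.33325.
Taking the square root: δ = 0.33325^(1/2) ≈ 0.577.

δ ≈ 0.577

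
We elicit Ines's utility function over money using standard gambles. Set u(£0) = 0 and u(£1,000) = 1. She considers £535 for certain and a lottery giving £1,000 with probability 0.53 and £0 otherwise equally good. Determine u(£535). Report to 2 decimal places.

The indifference gives u(£535) = 0.53·u(£1,000) + 0.47·u(£0) = 0.53·1 + 0.47·0 = 0.53.

0.53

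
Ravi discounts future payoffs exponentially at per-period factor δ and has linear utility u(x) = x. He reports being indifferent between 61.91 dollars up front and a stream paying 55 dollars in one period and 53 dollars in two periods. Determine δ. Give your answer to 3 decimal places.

The stream is worth 55δ + 53δ² today, so 55δ + 53δ² = 61.91.
Rearranged: 53δ² + 55δ − 61.91 = 0.
δ = (−55 + √(55² + 4·53·61.91)) / (2·53) = (−55 + √16149.92) / 106 ≈ 0.680.

δ ≈ 0.680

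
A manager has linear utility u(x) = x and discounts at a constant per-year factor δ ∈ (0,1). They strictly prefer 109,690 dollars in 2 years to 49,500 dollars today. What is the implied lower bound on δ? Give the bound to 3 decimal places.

δ > 0.672

The preference means 49500 < δ^2·109690.
So δ^2 > 49500/109690 = 0.45127; taking the square root of both positive sides preserves the inequality.
δ > (49500/109690)^(1/2) ≈ 0.672.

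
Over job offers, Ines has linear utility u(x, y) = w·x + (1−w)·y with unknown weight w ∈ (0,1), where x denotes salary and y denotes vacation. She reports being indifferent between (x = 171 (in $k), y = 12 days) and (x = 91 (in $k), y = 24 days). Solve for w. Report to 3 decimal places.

w = 0.130

u(171,12) = u(91,24) means w·171 + (1−w)·12 = w·91 + (1−w)·24.
Collecting terms: w·80 = (1−w)·12.
The marginal rate of substitution is 12/80, so w = 12/(80+12) = 0.130.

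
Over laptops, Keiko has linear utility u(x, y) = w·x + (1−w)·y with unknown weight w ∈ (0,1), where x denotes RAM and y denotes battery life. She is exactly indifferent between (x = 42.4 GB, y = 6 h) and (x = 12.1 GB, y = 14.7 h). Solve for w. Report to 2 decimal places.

w = 0.22

Equating utilities: w·42.4 + (1−w)·6 = w·12.1 + (1−w)·14.7.
Collecting terms: w·30.3 = (1−w)·8.7.
The marginal rate of substitution is 8.7/30.3, so w = 8.7/(30.3+8.7) = 0.22.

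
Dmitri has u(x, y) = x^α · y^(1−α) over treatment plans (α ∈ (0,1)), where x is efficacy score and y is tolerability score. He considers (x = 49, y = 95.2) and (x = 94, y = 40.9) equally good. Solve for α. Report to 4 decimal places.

The Cobb–Douglas utilities coincide, so 49^α·95.2^(1−α) = 94^α·40.9^(1−α).
Taking logs: α·ln 49 + (1−α)·ln 95.2 = α·ln 94 + (1−α)·ln 40.9, i.e. α·-0.6514745 = (1−α)·-0.8448499.
Thus α·(-1.4963244) = -0.8448499, so α = -0.8448499/-1.4963244 ≈ 0.5646.

α ≈ 0.5646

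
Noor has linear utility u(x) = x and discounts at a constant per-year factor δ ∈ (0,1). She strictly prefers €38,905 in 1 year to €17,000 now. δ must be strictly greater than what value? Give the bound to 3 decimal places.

δ > 0.437

Under u(x) = x this choice says 17000 < δ·38905.
So δ > 17000/38905 = 0.43696.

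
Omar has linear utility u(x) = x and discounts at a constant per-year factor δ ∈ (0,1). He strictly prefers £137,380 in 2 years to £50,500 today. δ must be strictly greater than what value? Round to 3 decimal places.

δ > 0.606

Under u(x) = x this choice says 50500 < δ^2·137380.
Hence δ^2 > 50500/137380 = 0.36759, and x ↦ x^(1/2) is increasing on (0,∞).
δ > (50500/137380)^(1/2) ≈ 0.606.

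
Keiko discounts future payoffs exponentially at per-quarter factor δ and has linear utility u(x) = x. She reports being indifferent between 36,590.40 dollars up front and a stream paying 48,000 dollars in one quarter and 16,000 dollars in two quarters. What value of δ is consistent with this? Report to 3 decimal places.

δ ≈ 0.630

Present value of the stream is 48000·δ + 16000·δ². Indifference gives 48000δ + 16000δ² = 36590.40.
Rearranged: 16000δ² + 48000δ − 36590.40 = 0.
By the quadratic formula (taking the positive root), δ = (−48000 + √4645785600.00) / 32000 ≈ 0.630.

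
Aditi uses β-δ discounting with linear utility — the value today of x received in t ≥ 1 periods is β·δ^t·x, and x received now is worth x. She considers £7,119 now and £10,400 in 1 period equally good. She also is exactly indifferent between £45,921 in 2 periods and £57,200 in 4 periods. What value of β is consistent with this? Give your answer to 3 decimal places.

The second indifference involves only future payoffs, so β cancels: β·δ^2·45921 = β·δ^4·57200, giving δ^2 = 45921/57200 = 0.80281, so δ = 0.89600.
Substituting δ into 7119 = β·δ·10400: β = 7119/(9318.392) ≈ 0.764.

β ≈ 0.764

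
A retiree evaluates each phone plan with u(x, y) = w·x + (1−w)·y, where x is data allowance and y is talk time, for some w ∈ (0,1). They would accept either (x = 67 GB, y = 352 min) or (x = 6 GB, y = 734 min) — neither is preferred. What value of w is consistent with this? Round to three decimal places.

Equating utilities: w·67 + (1−w)·352 = w·6 + (1−w)·734.
Rearranging, 61·w − 382·(1−w) = 0.
Hence w = 382/(61+382) = 382/443 = 0.862.

w = 0.862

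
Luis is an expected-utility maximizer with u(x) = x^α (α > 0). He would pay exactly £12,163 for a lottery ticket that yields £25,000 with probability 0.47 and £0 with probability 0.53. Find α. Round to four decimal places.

α ≈ 1.0479

EU(lottery) = 0.47·25000^α + 0.53·0 = 0.47·25000^α.
Indifference: 12163^α = 0.47·25000^α, so (12163/25000)^α = 0.47.
α = ln(0.47) / ln(12163/25000) = -0.7550226/-0.7204773 ≈ 1.0479.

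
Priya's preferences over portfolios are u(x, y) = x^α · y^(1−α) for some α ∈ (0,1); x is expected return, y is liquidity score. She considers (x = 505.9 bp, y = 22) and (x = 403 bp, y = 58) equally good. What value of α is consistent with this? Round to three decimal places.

The Cobb–Douglas utilities coincide, so 505.9^α·22^(1−α) = 403^α·58^(1−α).
Taking logs: α·ln 505.9 + (1−α)·ln 22 = α·ln 403 + (1−α)·ln 58, i.e. α·0.227402 = (1−α)·0.969401.
So α/(1−α) = (0.969401)/(0.227402) = 4.262940, and α = 4.262940/5.262940 ≈ 0.810.

α ≈ 0.810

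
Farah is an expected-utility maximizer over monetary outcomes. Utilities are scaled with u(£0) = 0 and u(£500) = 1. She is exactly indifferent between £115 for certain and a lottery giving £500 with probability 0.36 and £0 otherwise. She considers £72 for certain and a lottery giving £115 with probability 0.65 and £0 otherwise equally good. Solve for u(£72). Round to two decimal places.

The first gamble pins u(£115): it must equal 0.36·1 + 0.64·0 = 0.36.
Chaining: u(£72) = 0.65·0.36 + 0.35·0.00 = 0.2340.

0.23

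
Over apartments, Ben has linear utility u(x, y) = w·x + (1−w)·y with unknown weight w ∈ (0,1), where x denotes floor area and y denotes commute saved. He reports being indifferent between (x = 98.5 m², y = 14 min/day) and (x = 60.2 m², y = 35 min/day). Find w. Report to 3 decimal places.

u(98.5,14) = u(60.2,35) means w·98.5 + (1−w)·14 = w·60.2 + (1−w)·35.
w·(98.5−60.2) = (1−w)·(35−14), i.e. w·38.3 = (1−w)·21.
So w/(1−w) = 21/38.3 = 0.5483, giving w = 21/(38.3+21) = 0.354.

w = 0.354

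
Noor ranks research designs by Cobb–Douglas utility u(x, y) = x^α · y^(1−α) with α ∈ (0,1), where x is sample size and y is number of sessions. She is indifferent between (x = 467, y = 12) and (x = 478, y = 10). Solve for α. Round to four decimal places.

α ≈ 0.8868

Set the two utilities equal: 467^α·12^(1−α) = 478^α·10^(1−α).
(467/478)^α = (10/12)^(1−α); take logs: α·ln(467/478) = (1−α)·ln(10/12), i.e. α·-0.0232815 = (1−α)·-0.1823216.
With A = -0.0232815 and B = -0.1823216: α·A = (1−α)·B, so α = B/(A+B) = -0.1823216/-0.2056031 ≈ 0.8868.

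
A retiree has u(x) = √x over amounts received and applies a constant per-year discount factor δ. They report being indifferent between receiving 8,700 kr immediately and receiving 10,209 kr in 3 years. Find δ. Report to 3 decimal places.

δ ≈ 0.974

Equating discounted utilities: u(8700) = δ^3·u(10209) ⇒ δ^3 = u(8700)/u(10209).
Since u(x) = √x, δ^3 = √(8700/10209) = 0.92314.
Hence δ = (0.92314)^(1/3) = 0.97369.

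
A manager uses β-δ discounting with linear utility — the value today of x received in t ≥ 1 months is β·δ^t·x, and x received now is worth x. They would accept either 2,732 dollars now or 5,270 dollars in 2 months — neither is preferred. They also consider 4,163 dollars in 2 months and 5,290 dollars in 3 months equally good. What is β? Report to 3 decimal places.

β ≈ 0.837

The second indifference involves only future payoffs, so β cancels: β·δ^2·4163 = β·δ^3·5290, giving δ = 4163/5290 = 0.78696.
Now use the now-vs-future pair: 2732 = β·δ^2·5270 gives β = 2732/(0.61930·5270) ≈ 0.837.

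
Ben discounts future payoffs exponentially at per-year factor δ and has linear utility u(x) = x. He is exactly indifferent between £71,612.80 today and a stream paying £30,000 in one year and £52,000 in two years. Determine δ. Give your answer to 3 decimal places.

δ ≈ 0.920

Equating present values: 71612.80 = 30000δ + 52000δ².
That is, 52000δ² + 30000δ − 71612.80 = 0, a quadratic in δ.
By the quadratic formula (taking the positive root), δ = (−30000 + √15795462400.00) / 104000 ≈ 0.920.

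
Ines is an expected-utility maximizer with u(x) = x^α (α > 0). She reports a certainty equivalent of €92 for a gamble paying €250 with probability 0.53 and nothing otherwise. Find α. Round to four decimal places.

α ≈ 0.6351

Since u(0) = 0, the lottery's EU is 0.53·250^α.
Setting u(92) equal to that: 92^α = 0.53·250^α ⇒ (92/250)^α = 0.53.
α = ln(0.53) / ln(92/250) = -0.6348783/-0.9996723 ≈ 0.6351.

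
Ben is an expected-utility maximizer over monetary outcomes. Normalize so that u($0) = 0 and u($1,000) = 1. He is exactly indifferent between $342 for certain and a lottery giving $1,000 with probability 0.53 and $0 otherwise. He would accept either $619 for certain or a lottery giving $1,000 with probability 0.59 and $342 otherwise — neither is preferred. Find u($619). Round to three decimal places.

0.807

From the first indifference, u($342) = 0.53·u($1,000) + 0.47·u($0) = 0.53·1 + 0.47·0 = 0.53.
The second indifference gives u($619) = 0.59·u($1,000) + 0.41·u($342) = 0.59·1.00 + 0.41·0.53 = 0.8073.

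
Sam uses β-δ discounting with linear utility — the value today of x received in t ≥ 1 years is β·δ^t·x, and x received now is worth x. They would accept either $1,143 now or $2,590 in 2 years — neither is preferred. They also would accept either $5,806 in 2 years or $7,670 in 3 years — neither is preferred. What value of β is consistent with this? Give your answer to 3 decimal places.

β ≈ 0.770

The second indifference involves only future payoffs, so β cancels: β·δ^2·5806 = β·δ^3·7670, giving δ = 5806/7670 = 0.75698.
The first indifference: 1143 = β·δ^2·2590, so β = 1143/(δ^2·2590) = 1143/(0.57301·2590) ≈ 0.770.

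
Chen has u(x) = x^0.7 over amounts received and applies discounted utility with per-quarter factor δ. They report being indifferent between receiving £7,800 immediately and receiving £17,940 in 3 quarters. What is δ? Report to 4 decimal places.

δ ≈ 0.8234

Indifference means u(7800) = δ^3 · u(17940), so δ^3 = u(7800)/u(17940).
Since u(x) = x^0.7, δ^3 = (7800/17940)^0.7 = 0.43478^0.7 = 0.55820.
So δ = 0.55820^(1/3) ≈ 0.8234.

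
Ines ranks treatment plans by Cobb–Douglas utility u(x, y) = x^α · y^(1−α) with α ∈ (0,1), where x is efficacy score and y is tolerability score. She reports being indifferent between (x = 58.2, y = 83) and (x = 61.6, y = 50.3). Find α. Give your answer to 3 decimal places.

Indifference: 58.2^α · 83^(1−α) = 61.6^α · 50.3^(1−α).
Taking logs: α·ln 58.2 + (1−α)·ln 83 = α·ln 61.6 + (1−α)·ln 50.3, i.e. α·-0.056777 = (1−α)·-0.500836.
With A = -0.056777 and B = -0.500836: α·A = (1−α)·B, so α = B/(A+B) = -0.500836/-0.557613 ≈ 0.898.

α ≈ 0.898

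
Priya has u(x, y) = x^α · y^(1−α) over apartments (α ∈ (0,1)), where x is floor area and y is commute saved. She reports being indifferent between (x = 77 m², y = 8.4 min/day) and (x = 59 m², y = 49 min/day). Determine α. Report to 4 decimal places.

α ≈ 0.8688

Indifference: 77^α · 8.4^(1−α) = 59^α · 49^(1−α).
Rearrange to (77/59)^α = (49/8.4)^(1−α) and take logs: α·0.2662680 = (1−α)·1.7635886.
Thus α·(2.0298566) = 1.7635886, so α = 1.7635886/2.0298566 ≈ 0.8688.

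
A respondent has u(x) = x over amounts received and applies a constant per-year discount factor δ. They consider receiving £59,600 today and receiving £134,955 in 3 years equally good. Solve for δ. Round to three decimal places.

Indifference means u(59600) = δ^3 · u(134955), so δ^3 = u(59600)/u(134955).
With u(x) = x: δ^3 = 59600/134955 = 0.44163.
Taking the cube root: δ = 0.44163^(1/3) ≈ 0.762.

δ ≈ 0.762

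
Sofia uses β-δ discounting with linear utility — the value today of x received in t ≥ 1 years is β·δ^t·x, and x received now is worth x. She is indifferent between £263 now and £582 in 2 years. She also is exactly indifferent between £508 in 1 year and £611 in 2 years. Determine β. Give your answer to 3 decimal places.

The second indifference involves only future payoffs, so β cancels: β·δ^1·508 = β·δ^2·611, giving δ = 508/611 = 0.83142.
Substituting δ into 263 = β·δ^2·582: β = 263/(402.317) ≈ 0.654.

β ≈ 0.654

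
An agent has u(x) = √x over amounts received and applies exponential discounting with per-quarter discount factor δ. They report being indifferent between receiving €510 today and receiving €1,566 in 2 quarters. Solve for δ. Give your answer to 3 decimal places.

δ ≈ 0.755

Equating discounted utilities: u(510) = δ^2·u(1566) ⇒ δ^2 = u(510)/u(1566).
Since u(x) = √x, δ^2 = √(510/1566) = 0.57068.
So δ = 0.57068^(1/2) ≈ 0.755.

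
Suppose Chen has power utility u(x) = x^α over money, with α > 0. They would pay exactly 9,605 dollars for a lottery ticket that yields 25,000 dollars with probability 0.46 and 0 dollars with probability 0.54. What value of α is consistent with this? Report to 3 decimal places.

EU(lottery) = 0.46·25000^α + 0.54·0 = 0.46·25000^α.
Indifference: 9605^α = 0.46·25000^α, so (9605/25000)^α = 0.46.
Taking logs: α·ln(9605/25000) = ln(0.46), so α = -0.776529 / -0.956592 ≈ 0.812.

α ≈ 0.812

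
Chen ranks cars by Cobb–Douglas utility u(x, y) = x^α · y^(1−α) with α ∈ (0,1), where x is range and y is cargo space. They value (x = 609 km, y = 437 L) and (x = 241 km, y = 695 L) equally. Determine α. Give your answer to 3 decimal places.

α ≈ 0.334

The Cobb–Douglas utilities coincide, so 609^α·437^(1−α) = 241^α·695^(1−α).
Rearrange to (609/241)^α = (695/437)^(1−α) and take logs: α·0.927021 = (1−α)·0.463979.
With A = 0.927021 and B = 0.463979: α·A = (1−α)·B, so α = B/(A+B) = 0.463979/1.391000 ≈ 0.334.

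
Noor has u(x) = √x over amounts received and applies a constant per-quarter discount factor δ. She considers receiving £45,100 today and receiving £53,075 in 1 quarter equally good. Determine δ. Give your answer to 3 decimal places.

Indifference means u(45100) = δ · u(53075), so δ = u(45100)/u(53075).
With u(x) = √x: δ = √45100/√53075 = √(45100/53075) = 0.92181.

δ ≈ 0.922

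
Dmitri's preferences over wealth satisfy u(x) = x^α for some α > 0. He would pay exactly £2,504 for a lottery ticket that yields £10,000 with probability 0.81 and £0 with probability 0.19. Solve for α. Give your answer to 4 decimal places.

α ≈ 0.1522

The lottery's expected utility is 0.81·u(10000) + 0.19·u(0) = 0.81·10000^α (since u(0) = 0 for α > 0).
Setting u(2504) equal to that: 2504^α = 0.81·10000^α ⇒ (2504/10000)^α = 0.81.
Taking logs: α·ln(2504/10000) = ln(0.81), so α = -0.2107210 / -1.3846956 ≈ 0.1522.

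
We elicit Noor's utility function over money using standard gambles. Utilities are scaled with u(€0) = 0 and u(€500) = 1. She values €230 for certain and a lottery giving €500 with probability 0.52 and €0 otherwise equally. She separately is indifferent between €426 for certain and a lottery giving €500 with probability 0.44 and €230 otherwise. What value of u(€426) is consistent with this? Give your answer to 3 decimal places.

From the first indifference, u(€230) = 0.52·u(€500) + 0.48·u(€0) = 0.52·1 + 0.48·0 = 0.52.
Chaining: u(€426) = 0.44·1.00 + 0.56·0.52 = 0.7312.

0.731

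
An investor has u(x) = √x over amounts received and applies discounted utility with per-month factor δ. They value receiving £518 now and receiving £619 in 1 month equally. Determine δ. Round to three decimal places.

The payoff in 1 month is discounted by δ, so u(518) = δ·u(619) and δ = u(518)/u(619).
With u(x) = √x: δ = √518/√619 = √(518/619) = 0.91479.

δ ≈ 0.915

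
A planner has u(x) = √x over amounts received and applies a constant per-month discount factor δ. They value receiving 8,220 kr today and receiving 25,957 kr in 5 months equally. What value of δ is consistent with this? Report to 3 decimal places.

δ ≈ 0.891

The payoff in 5 months is discounted by δ^5, so u(8220) = δ^5·u(25957) and δ^5 = u(8220)/u(25957).
With u(x) = √x: δ^5 = √8220/√25957 = √(8220/25957) = 0.56274.
Hence δ = (0.56274)^(1/5) = 0.89138.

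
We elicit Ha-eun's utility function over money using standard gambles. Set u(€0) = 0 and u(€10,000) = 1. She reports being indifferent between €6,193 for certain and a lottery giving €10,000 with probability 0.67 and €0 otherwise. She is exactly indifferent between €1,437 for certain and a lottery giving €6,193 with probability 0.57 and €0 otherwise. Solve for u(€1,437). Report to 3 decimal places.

0.382

The first gamble pins u(€6,193): it must equal 0.67·1 + 0.33·0 = 0.67.
Chaining: u(€1,437) = 0.57·0.67 + 0.43·0.00 = 0.3819.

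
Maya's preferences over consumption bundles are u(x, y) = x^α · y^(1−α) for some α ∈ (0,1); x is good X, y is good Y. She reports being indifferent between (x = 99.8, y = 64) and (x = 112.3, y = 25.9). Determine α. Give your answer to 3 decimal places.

Indifference: 99.8^α · 64^(1−α) = 112.3^α · 25.9^(1−α).
(99.8/112.3)^α = (25.9/64)^(1−α); take logs: α·ln(99.8/112.3) = (1−α)·ln(25.9/64), i.e. α·-0.118006 = (1−α)·-0.904640.
Thus α·(-1.022646) = -0.904640, so α = -0.904640/-1.022646 ≈ 0.885.

α ≈ 0.885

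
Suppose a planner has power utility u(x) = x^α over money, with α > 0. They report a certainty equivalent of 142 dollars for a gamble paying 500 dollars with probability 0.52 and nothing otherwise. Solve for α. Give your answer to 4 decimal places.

α ≈ 0.5195

The lottery's expected utility is 0.52·u(500) + 0.48·u(0) = 0.52·500^α (since u(0) = 0 for α > 0).
Equating: 142^α = 0.52·500^α, i.e. 0.2840^α = 0.52.
Take logs: α = ln 0.52 / ln(142/500) ≈ 0.519492.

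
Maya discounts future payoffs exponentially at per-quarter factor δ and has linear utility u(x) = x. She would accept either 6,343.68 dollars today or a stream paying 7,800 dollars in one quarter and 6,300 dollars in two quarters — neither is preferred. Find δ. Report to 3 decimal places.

δ ≈ 0.560

The stream is worth 7800δ + 6300δ² today, so 7800δ + 6300δ² = 6343.68.
So 6300δ² + 7800δ − 6343.68 = 0.
The positive root is δ = [−7800 + √(7800² + 4·6300·6343.68)] / (2·6300) = (−7800 + 14856.000)/12600 ≈ 0.560.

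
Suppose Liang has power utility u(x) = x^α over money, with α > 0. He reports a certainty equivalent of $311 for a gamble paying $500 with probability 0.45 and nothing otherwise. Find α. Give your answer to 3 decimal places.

The lottery's expected utility is 0.45·u(500) + 0.55·u(0) = 0.45·500^α (since u(0) = 0 for α > 0).
Equating: 311^α = 0.45·500^α, i.e. 0.6220^α = 0.45.
α = ln(0.45) / ln(311/500) = -0.798508/-0.474815 ≈ 1.682.

α ≈ 1.682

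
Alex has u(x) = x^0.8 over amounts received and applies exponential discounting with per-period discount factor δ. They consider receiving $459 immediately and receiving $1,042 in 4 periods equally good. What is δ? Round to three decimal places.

Indifference means u(459) = δ^4 · u(1042), so δ^4 = u(459)/u(1042).
Since u(x) = x^0.8, δ^4 = (459/1042)^0.8 = 0.44050^0.8 = 0.51899.
Taking the 4th root: δ = 0.51899^(1/4) ≈ 0.849.

δ ≈ 0.849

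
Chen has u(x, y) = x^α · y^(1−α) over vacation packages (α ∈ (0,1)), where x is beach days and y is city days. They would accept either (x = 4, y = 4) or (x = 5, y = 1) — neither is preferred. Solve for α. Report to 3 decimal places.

α ≈ 0.861

Set the two utilities equal: 4^α·4^(1−α) = 5^α·1^(1−α).
Rearrange to (4/5)^α = (1/4)^(1−α) and take logs: α·-0.223144 = (1−α)·-1.386294.
With A = -0.223144 and B = -1.386294: α·A = (1−α)·B, so α = B/(A+B) = -1.386294/-1.609438 ≈ 0.861.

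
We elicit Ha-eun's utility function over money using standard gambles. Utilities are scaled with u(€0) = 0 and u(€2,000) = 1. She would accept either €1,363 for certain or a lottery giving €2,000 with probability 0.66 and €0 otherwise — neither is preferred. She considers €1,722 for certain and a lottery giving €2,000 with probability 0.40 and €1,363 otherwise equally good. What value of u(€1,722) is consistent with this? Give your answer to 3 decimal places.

From the first indifference, u(€1,363) = 0.66·u(€2,000) + 0.34·u(€0) = 0.66·1 + 0.34·0 = 0.66.
Chaining: u(€1,722) = 0.40·1.00 + 0.60·0.66 = 0.7960.

0.796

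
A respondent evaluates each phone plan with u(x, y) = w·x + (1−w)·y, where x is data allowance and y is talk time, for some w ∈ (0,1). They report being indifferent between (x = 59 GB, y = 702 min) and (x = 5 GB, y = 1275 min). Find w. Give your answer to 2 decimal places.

w = 0.91

Equating utilities: w·59 + (1−w)·702 = w·5 + (1−w)·1275.
Rearranging, 54·w − 573·(1−w) = 0.
The marginal rate of substitution is 573/54, so w = 573/(54+573) = 0.91.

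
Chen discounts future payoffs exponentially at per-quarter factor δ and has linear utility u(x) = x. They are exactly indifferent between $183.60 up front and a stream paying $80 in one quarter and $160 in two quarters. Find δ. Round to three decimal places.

δ ≈ 0.850

Present value of the stream is 80·δ + 160·δ². Indifference gives 80δ + 160δ² = 183.60.
That is, 160δ² + 80δ − 183.60 = 0, a quadratic in δ.
The positive root is δ = [−80 + √(80² + 4·160·183.60)] / (2·160) = (−80 + 352.000)/320 ≈ 0.850.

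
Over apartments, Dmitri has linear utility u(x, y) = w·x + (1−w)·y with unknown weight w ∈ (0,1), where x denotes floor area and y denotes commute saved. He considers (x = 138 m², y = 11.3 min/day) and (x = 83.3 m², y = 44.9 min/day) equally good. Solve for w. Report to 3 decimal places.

w = 0.381

u(138,11.3) = u(83.3,44.9) means w·138 + (1−w)·11.3 = w·83.3 + (1−w)·44.9.
Collecting terms: w·54.7 = (1−w)·33.6.
Hence w = 33.6/(54.7+33.6) = 33.6/88.3 = 0.381.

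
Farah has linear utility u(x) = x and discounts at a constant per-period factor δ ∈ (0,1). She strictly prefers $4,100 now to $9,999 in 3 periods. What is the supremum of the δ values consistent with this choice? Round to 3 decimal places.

δ < 0.743

Under u(x) = x this choice says 4100 > δ^3·9999.
Hence δ^3 < 4100/9999 = 0.41004, and x ↦ x^(1/3) is increasing on (0,∞).
δ < 0.41004^(1/3) = 0.743.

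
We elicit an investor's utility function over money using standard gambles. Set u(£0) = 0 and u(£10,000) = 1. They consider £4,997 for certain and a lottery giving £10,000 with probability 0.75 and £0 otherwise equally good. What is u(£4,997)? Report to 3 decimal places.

The indifference gives u(£4,997) = 0.75·u(£10,000) + 0.25·u(£0) = 0.75·1 + 0.25·0 = 0.75.

0.750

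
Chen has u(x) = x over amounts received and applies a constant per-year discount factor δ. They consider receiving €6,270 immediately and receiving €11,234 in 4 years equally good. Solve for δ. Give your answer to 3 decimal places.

The payoff in 4 years is discounted by δ^4, so u(6270) = δ^4·u(11234) and δ^4 = u(6270)/u(11234).
With u(x) = x: δ^4 = 6270/11234 = 0.55813.
Taking the 4th root: δ = 0.55813^(1/4) ≈ 0.864.

δ ≈ 0.864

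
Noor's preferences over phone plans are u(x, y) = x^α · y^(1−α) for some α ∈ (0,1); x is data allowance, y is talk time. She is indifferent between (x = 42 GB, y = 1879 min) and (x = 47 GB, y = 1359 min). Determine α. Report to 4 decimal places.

Indifference: 42^α · 1879^(1−α) = 47^α · 1359^(1−α).
Rearrange to (42/47)^α = (1359/1879)^(1−α) and take logs: α·-0.1124780 = (1−α)·-0.3239906.
With A = -0.1124780 and B = -0.3239906: α·A = (1−α)·B, so α = B/(A+B) = -0.3239906/-0.4364686 ≈ 0.7423.

α ≈ 0.7423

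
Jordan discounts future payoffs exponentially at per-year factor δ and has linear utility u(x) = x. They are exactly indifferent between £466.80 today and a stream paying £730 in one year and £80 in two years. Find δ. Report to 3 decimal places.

δ ≈ 0.600

Equating present values: 466.80 = 730δ + 80δ².
Rearranged: 80δ² + 730δ − 466.80 = 0.
δ = (−730 + √(730² + 4·80·466.80)) / (2·80) = (−730 + √682276.00) / 160 ≈ 0.600.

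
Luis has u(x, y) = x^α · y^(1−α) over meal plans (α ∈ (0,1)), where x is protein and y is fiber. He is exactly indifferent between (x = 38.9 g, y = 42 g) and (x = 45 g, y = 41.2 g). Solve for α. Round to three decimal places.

Set the two utilities equal: 38.9^α·42^(1−α) = 45^α·41.2^(1−α).
Rearrange to (38.9/45)^α = (41.2/42)^(1−α) and take logs: α·-0.145668 = (1−α)·-0.019231.
With A = -0.145668 and B = -0.019231: α·A = (1−α)·B, so α = B/(A+B) = -0.019231/-0.164899 ≈ 0.117.

α ≈ 0.117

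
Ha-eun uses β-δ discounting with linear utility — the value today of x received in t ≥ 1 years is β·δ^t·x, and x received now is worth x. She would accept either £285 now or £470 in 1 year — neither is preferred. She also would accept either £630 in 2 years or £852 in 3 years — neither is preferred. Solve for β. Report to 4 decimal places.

Both payoffs in the second observation are in the future, so β drops out: δ^2·630 = δ^3·852 ⇒ δ = 630/852 = 0.73944.
Substituting δ into 285 = β·δ·470: β = 285/(347.535) ≈ 0.8201.

β ≈ 0.8201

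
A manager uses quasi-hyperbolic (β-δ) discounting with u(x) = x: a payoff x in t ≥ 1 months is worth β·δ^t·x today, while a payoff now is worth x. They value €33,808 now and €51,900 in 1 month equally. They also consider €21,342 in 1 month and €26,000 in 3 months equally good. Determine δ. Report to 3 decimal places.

δ ≈ 0.906

Both payoffs in the second observation are in the future, so β drops out: δ^1·21342 = δ^3·26000 ⇒ δ^2 = 21342/26000 = 0.82085, so δ = 0.90601.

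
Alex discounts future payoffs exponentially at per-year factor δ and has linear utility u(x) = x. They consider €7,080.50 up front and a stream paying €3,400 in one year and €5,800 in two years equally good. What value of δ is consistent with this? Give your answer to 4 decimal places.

Equating present values: 7080.50 = 3400δ + 5800δ².
That is, 5800δ² + 3400δ − 7080.50 = 0, a quadratic in δ.
δ = (−3400 + √(3400² + 4·5800·7080.50)) / (2·5800) = (−3400 + √175827600.00) / 11600 ≈ 0.8500.

δ ≈ 0.8500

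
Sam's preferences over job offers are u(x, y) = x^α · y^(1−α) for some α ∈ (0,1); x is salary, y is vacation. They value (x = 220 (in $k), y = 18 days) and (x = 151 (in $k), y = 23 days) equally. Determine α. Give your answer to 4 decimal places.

Indifference: 220^α · 18^(1−α) = 151^α · 23^(1−α).
Taking logs: α·ln 220 + (1−α)·ln 18 = α·ln 151 + (1−α)·ln 23, i.e. α·0.3763477 = (1−α)·0.2451225.
With A = 0.3763477 and B = 0.2451225: α·A = (1−α)·B, so α = B/(A+B) = 0.2451225/0.6214702 ≈ 0.3944.

α ≈ 0.3944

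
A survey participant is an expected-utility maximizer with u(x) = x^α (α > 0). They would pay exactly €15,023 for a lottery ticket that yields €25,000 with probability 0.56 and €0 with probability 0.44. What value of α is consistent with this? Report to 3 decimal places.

α ≈ 1.138

EU(lottery) = 0.56·25000^α + 0.44·0 = 0.56·25000^α.
Setting u(15023) equal to that: 15023^α = 0.56·25000^α ⇒ (15023/25000)^α = 0.56.
Take logs: α = ln 0.56 / ln(15023/25000) ≈ 1.13848.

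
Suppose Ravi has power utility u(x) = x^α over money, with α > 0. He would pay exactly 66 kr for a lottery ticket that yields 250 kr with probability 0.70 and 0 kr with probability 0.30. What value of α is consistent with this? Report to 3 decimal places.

The lottery's expected utility is 0.70·u(250) + 0.30·u(0) = 0.70·250^α (since u(0) = 0 for α > 0).
Indifference: 66^α = 0.70·250^α, so (66/250)^α = 0.70.
α = ln(0.70) / ln(66/250) = -0.356675/-1.331806 ≈ 0.268.

α ≈ 0.268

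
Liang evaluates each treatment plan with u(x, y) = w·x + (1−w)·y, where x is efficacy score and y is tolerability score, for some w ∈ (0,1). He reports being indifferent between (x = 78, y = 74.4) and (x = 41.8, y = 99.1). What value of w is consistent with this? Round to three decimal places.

w = 0.406

Indifference: w·78 + (1−w)·74.4 = w·41.8 + (1−w)·99.1.
Collecting terms: w·36.2 = (1−w)·24.7.
So w/(1−w) = 24.7/36.2 = 0.6823, giving w = 24.7/(36.2+24.7) = 0.406.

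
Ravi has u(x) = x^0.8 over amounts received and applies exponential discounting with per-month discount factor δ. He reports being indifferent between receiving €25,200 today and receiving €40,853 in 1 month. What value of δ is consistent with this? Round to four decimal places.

δ ≈ 0.6794

Indifference means u(25200) = δ · u(40853), so δ = u(25200)/u(40853).
Since u(x) = x^0.8, δ = (25200/40853)^0.8 = 0.61685^0.8 = 0.67942.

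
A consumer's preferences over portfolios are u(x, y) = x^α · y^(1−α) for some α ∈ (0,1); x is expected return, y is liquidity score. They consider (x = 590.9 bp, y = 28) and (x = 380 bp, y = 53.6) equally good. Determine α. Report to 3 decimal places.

Set the two utilities equal: 590.9^α·28^(1−α) = 380^α·53.6^(1−α).
(590.9/380)^α = (53.6/28)^(1−α); take logs: α·ln(590.9/380) = (1−α)·ln(53.6/28), i.e. α·0.441476 = (1−α)·0.649345.
With A = 0.441476 and B = 0.649345: α·A = (1−α)·B, so α = B/(A+B) = 0.649345/1.090821 ≈ 0.595.

α ≈ 0.595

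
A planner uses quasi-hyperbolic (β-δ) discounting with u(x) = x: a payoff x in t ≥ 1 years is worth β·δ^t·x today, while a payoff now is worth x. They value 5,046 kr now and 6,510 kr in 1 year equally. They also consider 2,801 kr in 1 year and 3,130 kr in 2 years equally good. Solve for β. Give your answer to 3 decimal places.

From the later pair, β·δ^1·2801 = β·δ^2·3130; dividing through, δ = 2801/3130 = 0.89489.
Substituting δ into 5046 = β·δ·6510: β = 5046/(5825.722) ≈ 0.866.

β ≈ 0.866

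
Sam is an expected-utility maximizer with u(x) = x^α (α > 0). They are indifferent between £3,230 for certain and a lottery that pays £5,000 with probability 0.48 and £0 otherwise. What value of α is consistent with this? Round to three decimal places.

α ≈ 1.680

Since u(0) = 0, the lottery's EU is 0.48·5000^α.
Setting u(3230) equal to that: 3230^α = 0.48·5000^α ⇒ (3230/5000)^α = 0.48.
Take logs: α = ln 0.48 / ln(3230/5000) ≈ 1.67973.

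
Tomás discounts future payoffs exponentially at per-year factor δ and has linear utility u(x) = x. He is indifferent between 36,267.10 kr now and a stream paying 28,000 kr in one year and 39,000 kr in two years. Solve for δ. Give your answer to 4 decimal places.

δ ≈ 0.6700

The stream is worth 28000δ + 39000δ² today, so 28000δ + 39000δ² = 36267.10.
That is, 39000δ² + 28000δ − 36267.10 = 0, a quadratic in δ.
δ = (−28000 + √(28000² + 4·39000·36267.10)) / (2·39000) = (−28000 + √6441667600.00) / 78000 ≈ 0.6700.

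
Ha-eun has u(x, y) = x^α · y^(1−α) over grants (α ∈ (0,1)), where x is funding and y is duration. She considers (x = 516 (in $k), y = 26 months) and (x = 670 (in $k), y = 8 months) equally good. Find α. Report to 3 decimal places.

α ≈ 0.819

The Cobb–Douglas utilities coincide, so 516^α·26^(1−α) = 670^α·8^(1−α).
Rearrange to (516/670)^α = (8/26)^(1−α) and take logs: α·-0.261171 = (1−α)·-1.178655.
So α/(1−α) = (-1.178655)/(-0.261171) = 4.512963, and α = 4.512963/5.512963 ≈ 0.819.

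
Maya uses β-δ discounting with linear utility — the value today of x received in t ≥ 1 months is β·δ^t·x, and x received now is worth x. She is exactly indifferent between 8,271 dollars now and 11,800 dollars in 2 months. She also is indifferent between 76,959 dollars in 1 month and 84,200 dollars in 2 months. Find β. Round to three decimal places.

β ≈ 0.839

The second indifference involves only future payoffs, so β cancels: β·δ^1·76959 = β·δ^2·84200, giving δ = 76959/84200 = 0.91400.
Now use the now-vs-future pair: 8271 = β·δ^2·11800 gives β = 8271/(0.83540·11800) ≈ 0.839.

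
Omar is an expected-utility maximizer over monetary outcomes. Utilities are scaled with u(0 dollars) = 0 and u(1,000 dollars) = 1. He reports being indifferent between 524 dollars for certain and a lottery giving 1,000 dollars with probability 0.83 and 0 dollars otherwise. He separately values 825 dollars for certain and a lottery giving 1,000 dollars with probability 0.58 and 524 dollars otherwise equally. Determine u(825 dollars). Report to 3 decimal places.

The first gamble pins u(524 dollars): it must equal 0.83·1 + 0.17·0 = 0.83.
Chaining: u(825 dollars) = 0.58·1.00 + 0.42·0.83 = 0.9286.

0.929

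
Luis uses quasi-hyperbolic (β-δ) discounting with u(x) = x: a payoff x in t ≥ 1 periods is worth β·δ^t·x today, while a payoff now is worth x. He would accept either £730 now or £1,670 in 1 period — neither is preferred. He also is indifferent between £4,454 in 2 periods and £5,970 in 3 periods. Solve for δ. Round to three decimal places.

Both payoffs in the second observation are in the future, so β drops out: δ^2·4454 = δ^3·5970 ⇒ δ = 4454/5970 = 0.74606.

δ ≈ 0.746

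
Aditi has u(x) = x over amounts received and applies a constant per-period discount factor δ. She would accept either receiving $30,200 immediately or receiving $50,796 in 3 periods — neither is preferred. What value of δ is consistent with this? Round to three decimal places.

Indifference means u(30200) = δ^3 · u(50796), so δ^3 = u(30200)/u(50796).
With u(x) = x: δ^3 = 30200/50796 = 0.59454.
Taking the cube root: δ = 0.59454^(1/3) ≈ 0.841.

δ ≈ 0.841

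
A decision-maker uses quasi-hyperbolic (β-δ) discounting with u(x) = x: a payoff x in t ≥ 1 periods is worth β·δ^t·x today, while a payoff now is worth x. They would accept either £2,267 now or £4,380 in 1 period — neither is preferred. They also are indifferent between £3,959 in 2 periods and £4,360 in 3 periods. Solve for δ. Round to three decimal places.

δ ≈ 0.908

Both payoffs in the second observation are in the future, so β drops out: δ^2·3959 = δ^3·4360 ⇒ δ = 3959/4360 = 0.90803.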